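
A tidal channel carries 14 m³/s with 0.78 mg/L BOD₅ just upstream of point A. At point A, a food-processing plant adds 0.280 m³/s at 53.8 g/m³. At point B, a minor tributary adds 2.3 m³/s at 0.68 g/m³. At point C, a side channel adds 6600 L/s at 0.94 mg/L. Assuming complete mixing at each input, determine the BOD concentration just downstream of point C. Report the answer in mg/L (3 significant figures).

1.46 mg/L

After input A: C = (14·0.78 + 0.28·53.8) / 14.28 = 1.82 mg/L.
After input B: C = (14.28·1.82 + 2.3·0.68) / 16.58 = 1.662 mg/L.
6600 L/s = 6.6 m³/s.
After input C: C = (16.58·1.662 + 6.6·0.94) / 23.18 = 1.456 mg/L.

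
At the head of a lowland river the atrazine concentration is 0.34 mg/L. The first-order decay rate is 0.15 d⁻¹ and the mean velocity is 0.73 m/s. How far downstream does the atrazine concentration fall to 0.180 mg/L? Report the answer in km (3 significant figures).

From C = C₀·e^(−kt), t = ln(C₀/C)/k = ln(0.34/0.180)/0.15 = 0.636/0.15 = 4.24 d.
Distance = v·t = 0.73 m/s × 3.663e+05 s = 2.674e+05 m = 267.4 km.

267 km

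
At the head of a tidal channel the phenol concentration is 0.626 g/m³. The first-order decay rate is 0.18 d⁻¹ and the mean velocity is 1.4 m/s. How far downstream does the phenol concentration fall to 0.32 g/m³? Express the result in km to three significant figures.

From C = C₀·e^(−kt), t = ln(C₀/C)/k = ln(0.626/0.32)/0.18 = 0.671/0.18 = 3.728 d.
Distance = v·t = 1.4 m/s × 3.221e+05 s = 4.509e+05 m = 450.9 km.

451 km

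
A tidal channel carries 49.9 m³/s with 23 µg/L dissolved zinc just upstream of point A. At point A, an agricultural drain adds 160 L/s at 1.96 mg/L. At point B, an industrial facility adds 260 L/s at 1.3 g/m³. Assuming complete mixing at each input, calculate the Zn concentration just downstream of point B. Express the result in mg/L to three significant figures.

23 µg/L = 0.023 mg/L.
160 L/s = 0.16 m³/s.
After input A: C = (49.9·0.023 + 0.16·1.96) / 50.06 = 0.02919 mg/L.
260 L/s = 0.26 m³/s.
After input B: C = (50.06·0.02919 + 0.26·1.3) / 50.32 = 0.03576 mg/L.

0.0358 mg/L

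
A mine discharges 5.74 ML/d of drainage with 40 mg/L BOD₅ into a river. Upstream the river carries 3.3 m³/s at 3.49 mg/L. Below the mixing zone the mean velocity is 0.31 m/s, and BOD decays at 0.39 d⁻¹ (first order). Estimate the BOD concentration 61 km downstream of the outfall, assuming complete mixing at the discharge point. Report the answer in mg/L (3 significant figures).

1.73 mg/L

5.74 ML/d = 0.06644 m³/s.
After complete mixing, C₀ = (0.06644·40 + 3.3·3.49) / 3.366 = 4.211 mg/L.
Travel time t = 6.1e+04 m / 0.31 m/s = 1.968e+05 s = 2.277 d.
C = 4.211·exp(−0.39·2.277) = 4.211·0.4114 = 1.732 mg/L.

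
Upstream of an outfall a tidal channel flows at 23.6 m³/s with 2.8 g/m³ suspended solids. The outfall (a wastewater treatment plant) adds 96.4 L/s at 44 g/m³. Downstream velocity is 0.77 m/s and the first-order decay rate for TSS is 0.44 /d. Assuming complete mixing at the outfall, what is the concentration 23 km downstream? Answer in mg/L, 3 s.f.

96.4 L/s = 0.0964 m³/s.
After complete mixing, C₀ = (0.0964·44 + 23.6·2.8) / 23.7 = 2.968 mg/L.
Travel time t = 2.3e+04 m / 0.77 m/s = 2.987e+04 s = 0.3457 d.
C = 2.968·exp(−0.44·0.3457) = 2.968·0.8589 = 2.549 mg/L.

2.55 mg/L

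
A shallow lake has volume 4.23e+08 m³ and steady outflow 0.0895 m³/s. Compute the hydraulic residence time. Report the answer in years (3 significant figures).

Q = 0.0895 m³/s × 3.156e+07 s/yr = 2.824e+06 m³/yr.
Hydraulic residence time τ = V/Q = 4.23e+08/2.824e+06 = 149.8 yr.

150 yr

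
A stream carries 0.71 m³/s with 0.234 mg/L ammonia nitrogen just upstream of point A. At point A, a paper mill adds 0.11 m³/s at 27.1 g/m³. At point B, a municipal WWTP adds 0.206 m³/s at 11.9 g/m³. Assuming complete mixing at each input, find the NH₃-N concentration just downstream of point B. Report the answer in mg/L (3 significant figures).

5.46 mg/L

After input A: C = (0.71·0.234 + 0.11·27.1) / 0.82 = 3.838 mg/L.
After input B: C = (0.82·3.838 + 0.206·11.9) / 1.026 = 5.457 mg/L.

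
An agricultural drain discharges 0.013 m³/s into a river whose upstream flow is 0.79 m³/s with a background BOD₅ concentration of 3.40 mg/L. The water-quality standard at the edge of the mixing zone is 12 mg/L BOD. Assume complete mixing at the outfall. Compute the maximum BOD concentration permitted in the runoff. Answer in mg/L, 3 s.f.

535 mg/L

Mass balance: 12·0.803 = 0.013·Cₑ + 0.79·3.4.
Cₑ = (9.636 − 2.686) / 0.013 = 534.6 mg/L.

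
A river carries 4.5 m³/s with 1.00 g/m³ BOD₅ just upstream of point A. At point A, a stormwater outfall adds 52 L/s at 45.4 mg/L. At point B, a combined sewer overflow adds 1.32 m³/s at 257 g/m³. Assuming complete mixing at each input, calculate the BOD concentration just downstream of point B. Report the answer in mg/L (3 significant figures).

52 L/s = 0.052 m³/s.
After input A: C = (4.5·1 + 0.052·45.4) / 4.552 = 1.507 mg/L.
After input B: C = (4.552·1.507 + 1.32·257) / 5.872 = 58.94 mg/L.

58.9 mg/L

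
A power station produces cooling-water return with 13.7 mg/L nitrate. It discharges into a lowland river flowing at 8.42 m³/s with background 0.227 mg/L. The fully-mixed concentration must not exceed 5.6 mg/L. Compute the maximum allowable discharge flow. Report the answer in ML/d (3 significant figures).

Mass balance at complete mixing: C_std·(Q_w + Q_r) = Q_w·C_e + Q_r·C_b.
Rearranging, Q_w = Q_r·(C_std − C_b)/(C_e − C_std) = 8.42·(5.6 − 0.227) / (13.7 − 5.6) = 5.585 m³/s.
= 482.6 ML/d.

483 ML/d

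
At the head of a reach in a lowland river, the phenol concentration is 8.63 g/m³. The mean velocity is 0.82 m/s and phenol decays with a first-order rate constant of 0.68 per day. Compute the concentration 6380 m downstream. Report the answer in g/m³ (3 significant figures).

8.12 g/m³

Travel time t = 6380 m / 0.82 m/s = 6380/0.82 = 7780 s = 0.09005 d.
First-order decay: C = 8.63·exp(−0.68·0.09005) = 8.63·0.9406 = 8.117 g/m³.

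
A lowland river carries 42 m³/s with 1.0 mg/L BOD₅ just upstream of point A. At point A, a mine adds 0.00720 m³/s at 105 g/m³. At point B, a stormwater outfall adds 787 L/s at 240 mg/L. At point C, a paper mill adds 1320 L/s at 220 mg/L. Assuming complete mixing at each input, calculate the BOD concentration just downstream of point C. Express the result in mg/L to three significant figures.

After input A: C = (42·1 + 0.0072·105) / 42.01 = 1.018 mg/L.
787 L/s = 0.787 m³/s.
After input B: C = (42.01·1.018 + 0.787·240) / 42.79 = 5.413 mg/L.
1320 L/s = 1.32 m³/s.
After input C: C = (42.79·5.413 + 1.32·220) / 44.11 = 11.83 mg/L.

11.8 mg/L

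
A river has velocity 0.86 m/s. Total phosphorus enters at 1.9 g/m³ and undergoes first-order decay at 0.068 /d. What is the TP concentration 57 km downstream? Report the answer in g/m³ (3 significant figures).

Travel time t = 57 km / 0.86 m/s = 5.7e+04/0.86 = 6.628e+04 s = 0.7671 d.
First-order decay: C = 1.9·exp(−0.068·0.7671) = 1.9·0.9492 = 1.803 g/m³.

1.80 g/m³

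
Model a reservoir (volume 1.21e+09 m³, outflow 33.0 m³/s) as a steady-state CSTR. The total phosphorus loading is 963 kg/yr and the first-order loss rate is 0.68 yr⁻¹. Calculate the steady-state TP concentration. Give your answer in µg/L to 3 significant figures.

0.517 µg/L

Outflow Q = 33.0 m³/s × 3.156e+07 s/yr = 1.041e+09 m³/yr.
Steady-state CSTR mass balance: W = Q·C + k·V·C, so C = W/(Q + kV).
Q + kV = 1.041e+09 + 0.68·1.21e+09 = 1.864e+09 m³/yr.
C = 963/1.864e+09 = 5.166e-07 kg/m³ = 0.0005166 mg/L = 0.5166 µg/L.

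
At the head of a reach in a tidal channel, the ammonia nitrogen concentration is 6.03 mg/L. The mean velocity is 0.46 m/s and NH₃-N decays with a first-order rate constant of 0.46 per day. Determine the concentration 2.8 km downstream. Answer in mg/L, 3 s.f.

Travel time t = 2.8 km / 0.46 m/s = 2800/0.46 = 6087 s = 0.07045 d.
First-order decay: C = 6.03·exp(−0.46·0.07045) = 6.03·0.9681 = 5.838 mg/L.

5.84 mg/L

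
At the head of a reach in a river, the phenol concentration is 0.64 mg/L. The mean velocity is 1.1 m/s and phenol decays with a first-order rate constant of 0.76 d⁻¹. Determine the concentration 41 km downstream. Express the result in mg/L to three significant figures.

0.461 mg/L

Travel time t = 41 km / 1.1 m/s = 4.1e+04/1.1 = 3.727e+04 s = 0.4314 d.
First-order decay: C = 0.64·exp(−0.76·0.4314) = 0.64·0.7205 = 0.4611 mg/L.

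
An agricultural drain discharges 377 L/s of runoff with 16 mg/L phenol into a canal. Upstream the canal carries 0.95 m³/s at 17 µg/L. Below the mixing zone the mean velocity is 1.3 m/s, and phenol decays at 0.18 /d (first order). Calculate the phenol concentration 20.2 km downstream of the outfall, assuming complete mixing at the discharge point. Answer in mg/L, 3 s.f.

377 L/s = 0.377 m³/s.
17 µg/L = 0.017 mg/L.
After complete mixing, C₀ = (0.377·16 + 0.95·0.017) / 1.327 = 4.558 mg/L.
Travel time t = 2.02e+04 m / 1.3 m/s = 1.554e+04 s = 0.1798 d.
C = 4.558·exp(−0.18·0.1798) = 4.558·0.9681 = 4.413 mg/L.

4.41 mg/L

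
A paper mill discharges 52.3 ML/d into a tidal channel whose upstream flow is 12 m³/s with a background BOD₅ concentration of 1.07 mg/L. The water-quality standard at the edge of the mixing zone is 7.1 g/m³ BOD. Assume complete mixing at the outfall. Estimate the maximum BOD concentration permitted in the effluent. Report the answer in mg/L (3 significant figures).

127 mg/L

52.3 ML/d = 0.6053 m³/s.
Mass balance: 7.1·12.61 = 0.6053·Cₑ + 12·1.07.
Cₑ = (89.5 − 12.84) / 0.6053 = 126.6 mg/L.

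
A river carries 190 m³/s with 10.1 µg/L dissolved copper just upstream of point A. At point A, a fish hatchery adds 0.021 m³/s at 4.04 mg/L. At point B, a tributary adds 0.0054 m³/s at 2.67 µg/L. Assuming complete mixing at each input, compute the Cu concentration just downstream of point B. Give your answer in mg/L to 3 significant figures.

0.0105 mg/L

10.1 µg/L = 0.0101 mg/L.
After input A: C = (190·0.0101 + 0.021·4.04) / 190 = 0.01055 mg/L.
2.67 µg/L = 0.00267 mg/L.
After input B: C = (190·0.01055 + 0.0054·0.00267) / 190 = 0.01055 mg/L.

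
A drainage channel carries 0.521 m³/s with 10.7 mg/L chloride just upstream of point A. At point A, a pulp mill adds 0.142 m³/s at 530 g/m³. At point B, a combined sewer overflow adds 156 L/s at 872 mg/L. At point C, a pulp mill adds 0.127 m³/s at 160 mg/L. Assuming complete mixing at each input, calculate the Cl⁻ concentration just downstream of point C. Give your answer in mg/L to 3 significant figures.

251 mg/L

After input A: C = (0.521·10.7 + 0.142·530) / 0.663 = 121.9 mg/L.
156 L/s = 0.156 m³/s.
After input B: C = (0.663·121.9 + 0.156·872) / 0.819 = 264.8 mg/L.
After input C: C = (0.819·264.8 + 0.127·160) / 0.946 = 250.7 mg/L.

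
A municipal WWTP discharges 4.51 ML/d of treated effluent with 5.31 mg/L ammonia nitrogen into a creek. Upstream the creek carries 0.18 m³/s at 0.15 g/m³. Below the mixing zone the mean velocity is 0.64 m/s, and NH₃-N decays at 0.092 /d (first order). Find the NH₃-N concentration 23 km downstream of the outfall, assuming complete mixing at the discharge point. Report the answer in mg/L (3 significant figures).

1.26 mg/L

4.51 ML/d = 0.0522 m³/s.
After complete mixing, C₀ = (0.0522·5.31 + 0.18·0.15) / 0.2322 = 1.31 mg/L.
Travel time t = 2.3e+04 m / 0.64 m/s = 3.594e+04 s = 0.4159 d.
C = 1.31·exp(−0.092·0.4159) = 1.31·0.9625 = 1.261 mg/L.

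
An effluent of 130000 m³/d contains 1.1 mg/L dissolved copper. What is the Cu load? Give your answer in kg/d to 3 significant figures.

130000 m³/d = 1.505 m³/s.
Mass flux = Q·C = 1.505 m³/s × 1.1 g/m³ = 1.655 g/s.
= 1.655 g/s × 86.4 = 143 kg/d.

143 kg/d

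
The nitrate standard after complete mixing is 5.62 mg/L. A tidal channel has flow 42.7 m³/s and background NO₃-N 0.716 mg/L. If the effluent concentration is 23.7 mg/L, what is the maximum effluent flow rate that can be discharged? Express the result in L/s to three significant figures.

Mass balance at complete mixing: C_std·(Q_w + Q_r) = Q_w·C_e + Q_r·C_b.
Rearranging, Q_w = Q_r·(C_std − C_b)/(C_e − C_std) = 42.7·(5.62 − 0.716) / (23.7 − 5.62) = 11.58 m³/s.
= 1.158e+04 L/s.

11600 L/s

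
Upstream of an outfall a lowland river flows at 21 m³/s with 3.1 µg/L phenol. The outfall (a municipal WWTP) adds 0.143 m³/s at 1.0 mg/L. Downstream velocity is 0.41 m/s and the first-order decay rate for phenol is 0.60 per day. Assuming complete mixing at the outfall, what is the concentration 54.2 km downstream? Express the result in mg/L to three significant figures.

3.1 µg/L = 0.0031 mg/L.
After complete mixing, C₀ = (0.143·1 + 21·0.0031) / 21.14 = 0.009843 mg/L.
Travel time t = 5.42e+04 m / 0.41 m/s = 1.322e+05 s = 1.53 d.
C = 0.009843·exp(−0.60·1.53) = 0.009843·0.3993 = 0.00393 mg/L.

0.00393 mg/L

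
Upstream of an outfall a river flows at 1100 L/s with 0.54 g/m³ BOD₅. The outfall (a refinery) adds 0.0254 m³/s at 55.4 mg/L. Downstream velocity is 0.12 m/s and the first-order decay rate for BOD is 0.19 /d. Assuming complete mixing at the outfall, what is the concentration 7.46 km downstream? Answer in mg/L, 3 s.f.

1.55 mg/L

1100 L/s = 1.1 m³/s.
After complete mixing, C₀ = (0.0254·55.4 + 1.1·0.54) / 1.125 = 1.778 mg/L.
Travel time t = 7460 m / 0.12 m/s = 6.217e+04 s = 0.7195 d.
C = 1.778·exp(−0.19·0.7195) = 1.778·0.8722 = 1.551 mg/L.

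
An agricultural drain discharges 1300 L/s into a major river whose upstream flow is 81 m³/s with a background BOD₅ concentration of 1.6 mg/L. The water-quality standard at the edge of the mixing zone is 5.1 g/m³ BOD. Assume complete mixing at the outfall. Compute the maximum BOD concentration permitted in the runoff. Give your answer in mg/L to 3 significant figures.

1300 L/s = 1.3 m³/s.
Mass balance: 5.1·82.3 = 1.3·Cₑ + 81·1.6.
Cₑ = (419.7 − 129.6) / 1.3 = 223.2 mg/L.

223 mg/L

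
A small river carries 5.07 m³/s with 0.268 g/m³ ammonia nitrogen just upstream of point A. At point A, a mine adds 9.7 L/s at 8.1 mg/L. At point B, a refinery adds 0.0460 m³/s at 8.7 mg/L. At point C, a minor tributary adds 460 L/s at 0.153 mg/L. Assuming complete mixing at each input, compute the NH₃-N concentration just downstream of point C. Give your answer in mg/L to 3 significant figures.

0.342 mg/L

9.7 L/s = 0.0097 m³/s.
After input A: C = (5.07·0.268 + 0.0097·8.1) / 5.08 = 0.283 mg/L.
After input B: C = (5.08·0.283 + 0.046·8.7) / 5.126 = 0.3585 mg/L.
460 L/s = 0.46 m³/s.
After input C: C = (5.126·0.3585 + 0.46·0.153) / 5.586 = 0.3416 mg/L.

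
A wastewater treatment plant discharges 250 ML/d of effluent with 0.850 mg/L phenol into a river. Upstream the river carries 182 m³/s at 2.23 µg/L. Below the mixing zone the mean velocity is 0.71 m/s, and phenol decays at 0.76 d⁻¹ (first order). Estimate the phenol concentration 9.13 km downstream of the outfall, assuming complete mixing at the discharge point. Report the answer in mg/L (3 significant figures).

0.0138 mg/L

250 ML/d = 2.894 m³/s.
2.23 µg/L = 0.00223 mg/L.
After complete mixing, C₀ = (2.894·0.85 + 182·0.00223) / 184.9 = 0.0155 mg/L.
Travel time t = 9130 m / 0.71 m/s = 1.286e+04 s = 0.1488 d.
C = 0.0155·exp(−0.76·0.1488) = 0.0155·0.893 = 0.01384 mg/L.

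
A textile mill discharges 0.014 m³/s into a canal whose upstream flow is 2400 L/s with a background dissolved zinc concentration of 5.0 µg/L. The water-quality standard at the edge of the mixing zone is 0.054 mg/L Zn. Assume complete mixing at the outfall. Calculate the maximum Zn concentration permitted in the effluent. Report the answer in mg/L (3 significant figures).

8.45 mg/L

2400 L/s = 2.4 m³/s.
5.0 µg/L = 0.005 mg/L.
Mass balance: 0.054·2.414 = 0.014·Cₑ + 2.4·0.005.
Cₑ = (0.1304 − 0.012) / 0.014 = 8.454 mg/L.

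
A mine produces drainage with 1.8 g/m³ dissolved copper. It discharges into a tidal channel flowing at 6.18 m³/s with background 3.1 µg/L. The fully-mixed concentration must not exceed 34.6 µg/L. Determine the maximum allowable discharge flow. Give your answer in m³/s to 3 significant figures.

0.110 m³/s

3.1 µg/L = 0.0031 mg/L.
34.6 µg/L = 0.0346 mg/L.
Mass balance at complete mixing: C_std·(Q_w + Q_r) = Q_w·C_e + Q_r·C_b.
Rearranging, Q_w = Q_r·(C_std − C_b)/(C_e − C_std) = 6.18·(0.0346 − 0.0031) / (1.8 − 0.0346) = 0.1103 m³/s.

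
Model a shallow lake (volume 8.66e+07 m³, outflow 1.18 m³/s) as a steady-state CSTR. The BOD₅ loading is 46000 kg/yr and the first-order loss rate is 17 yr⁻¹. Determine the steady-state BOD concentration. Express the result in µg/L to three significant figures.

30.5 µg/L

Outflow Q = 1.18 m³/s × 3.156e+07 s/yr = 3.724e+07 m³/yr.
Steady-state CSTR mass balance: W = Q·C + k·V·C, so C = W/(Q + kV).
Q + kV = 3.724e+07 + 17·8.66e+07 = 1.509e+09 m³/yr.
C = 46000/1.509e+09 = 3.047e-05 kg/m³ = 0.03047 mg/L = 30.47 µg/L.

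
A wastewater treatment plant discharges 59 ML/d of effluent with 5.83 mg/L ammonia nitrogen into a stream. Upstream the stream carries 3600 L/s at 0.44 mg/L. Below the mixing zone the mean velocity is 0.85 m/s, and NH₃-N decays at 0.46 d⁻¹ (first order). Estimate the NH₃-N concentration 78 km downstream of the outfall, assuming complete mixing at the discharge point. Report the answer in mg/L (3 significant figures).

0.797 mg/L

59 ML/d = 0.6829 m³/s.
3600 L/s = 3.6 m³/s.
After complete mixing, C₀ = (0.6829·5.83 + 3.6·0.44) / 4.283 = 1.299 mg/L.
Travel time t = 7.8e+04 m / 0.85 m/s = 9.176e+04 s = 1.062 d.
C = 1.299·exp(−0.46·1.062) = 1.299·0.6135 = 0.7972 mg/L.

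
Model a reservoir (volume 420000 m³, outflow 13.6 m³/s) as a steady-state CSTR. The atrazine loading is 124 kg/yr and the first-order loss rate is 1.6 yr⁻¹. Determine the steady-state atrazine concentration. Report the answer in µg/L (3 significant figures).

0.288 µg/L

Outflow Q = 13.6 m³/s × 3.156e+07 s/yr = 4.292e+08 m³/yr.
Steady-state CSTR mass balance: W = Q·C + k·V·C, so C = W/(Q + kV).
Q + kV = 4.292e+08 + 1.6·420000 = 4.299e+08 m³/yr.
C = 124/4.299e+08 = 2.885e-07 kg/m³ = 0.0002885 mg/L = 0.2885 µg/L.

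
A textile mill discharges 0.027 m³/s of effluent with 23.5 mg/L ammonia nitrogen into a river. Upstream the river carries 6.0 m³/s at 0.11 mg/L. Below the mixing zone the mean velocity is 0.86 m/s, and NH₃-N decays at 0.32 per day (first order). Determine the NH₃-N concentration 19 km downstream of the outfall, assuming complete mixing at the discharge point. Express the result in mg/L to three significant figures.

0.198 mg/L

After complete mixing, C₀ = (0.027·23.5 + 6·0.11) / 6.027 = 0.2148 mg/L.
Travel time t = 1.9e+04 m / 0.86 m/s = 2.209e+04 s = 0.2557 d.
C = 0.2148·exp(−0.32·0.2557) = 0.2148·0.9214 = 0.1979 mg/L.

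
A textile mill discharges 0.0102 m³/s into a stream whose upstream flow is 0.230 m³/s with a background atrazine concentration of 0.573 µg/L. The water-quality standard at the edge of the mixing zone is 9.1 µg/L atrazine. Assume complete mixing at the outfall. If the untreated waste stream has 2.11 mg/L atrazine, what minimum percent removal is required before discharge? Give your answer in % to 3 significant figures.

90.5 %

0.573 µg/L = 0.000573 mg/L.
9.1 µg/L = 0.0091 mg/L.
Mass balance: 0.0091·0.2402 = 0.0102·Cₑ + 0.23·0.000573.
Cₑ = (0.002186 − 0.0001318) / 0.0102 = 0.2014 mg/L.
Required removal = 1 − 0.2014/2.11 = 90.46 %.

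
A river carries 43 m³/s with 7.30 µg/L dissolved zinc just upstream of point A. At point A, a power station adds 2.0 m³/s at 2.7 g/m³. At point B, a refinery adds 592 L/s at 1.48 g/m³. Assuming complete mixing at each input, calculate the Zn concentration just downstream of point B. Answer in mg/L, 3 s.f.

7.30 µg/L = 0.0073 mg/L.
After input A: C = (43·0.0073 + 2·2.7) / 45 = 0.127 mg/L.
592 L/s = 0.592 m³/s.
After input B: C = (45·0.127 + 0.592·1.48) / 45.59 = 0.1445 mg/L.

0.145 mg/L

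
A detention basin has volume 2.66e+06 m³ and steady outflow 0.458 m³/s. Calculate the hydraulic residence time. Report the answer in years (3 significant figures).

Q = 0.458 m³/s × 3.156e+07 s/yr = 1.445e+07 m³/yr.
Hydraulic residence time τ = V/Q = 2.66e+06/1.445e+07 = 0.184 yr.

0.184 yr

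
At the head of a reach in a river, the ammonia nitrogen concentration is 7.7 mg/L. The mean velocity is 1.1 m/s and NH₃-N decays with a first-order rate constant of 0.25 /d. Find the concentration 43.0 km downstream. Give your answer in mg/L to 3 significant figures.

6.88 mg/L

Travel time t = 43.0 km / 1.1 m/s = 4.3e+04/1.1 = 3.909e+04 s = 0.4524 d.
First-order decay: C = 7.7·exp(−0.25·0.4524) = 7.7·0.8931 = 6.877 mg/L.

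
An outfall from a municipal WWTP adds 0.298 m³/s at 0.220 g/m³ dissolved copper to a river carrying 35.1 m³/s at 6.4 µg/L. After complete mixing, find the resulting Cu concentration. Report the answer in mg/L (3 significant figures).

6.4 µg/L = 0.0064 mg/L.
Flow-weighted mixing gives C = (0.298·0.22 + 35.1·0.0064) / (0.298 + 35.1) = 0.2902/35.4 = 0.008198 mg/L.

0.00820 mg/L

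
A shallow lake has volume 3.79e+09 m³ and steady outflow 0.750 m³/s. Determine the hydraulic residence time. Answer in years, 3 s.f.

160 yr

Q = 0.750 m³/s × 3.156e+07 s/yr = 2.367e+07 m³/yr.
Hydraulic residence time τ = V/Q = 3.79e+09/2.367e+07 = 160.1 yr.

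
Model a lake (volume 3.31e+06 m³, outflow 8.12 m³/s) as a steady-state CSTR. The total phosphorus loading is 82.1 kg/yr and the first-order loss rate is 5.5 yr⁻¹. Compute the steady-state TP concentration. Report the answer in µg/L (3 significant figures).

Outflow Q = 8.12 m³/s × 3.156e+07 s/yr = 2.562e+08 m³/yr.
Steady-state CSTR mass balance: W = Q·C + k·V·C, so C = W/(Q + kV).
Q + kV = 2.562e+08 + 5.5·3.31e+06 = 2.745e+08 m³/yr.
C = 82.1/2.745e+08 = 2.991e-07 kg/m³ = 0.0002991 mg/L = 0.2991 µg/L.

0.299 µg/L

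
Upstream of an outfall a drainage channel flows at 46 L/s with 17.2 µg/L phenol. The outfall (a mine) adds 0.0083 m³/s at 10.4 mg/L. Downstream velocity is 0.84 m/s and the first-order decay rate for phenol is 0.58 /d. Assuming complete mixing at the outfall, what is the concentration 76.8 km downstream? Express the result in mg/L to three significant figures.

46 L/s = 0.046 m³/s.
17.2 µg/L = 0.0172 mg/L.
After complete mixing, C₀ = (0.0083·10.4 + 0.046·0.0172) / 0.0543 = 1.604 mg/L.
Travel time t = 7.68e+04 m / 0.84 m/s = 9.143e+04 s = 1.058 d.
C = 1.604·exp(−0.58·1.058) = 1.604·0.5413 = 0.8684 mg/L.

0.868 mg/L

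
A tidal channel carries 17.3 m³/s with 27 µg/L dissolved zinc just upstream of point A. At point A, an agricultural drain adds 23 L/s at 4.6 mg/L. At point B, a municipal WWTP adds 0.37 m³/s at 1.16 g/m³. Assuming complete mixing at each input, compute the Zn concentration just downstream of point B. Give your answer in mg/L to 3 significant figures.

0.0566 mg/L

27 µg/L = 0.027 mg/L.
23 L/s = 0.023 m³/s.
After input A: C = (17.3·0.027 + 0.023·4.6) / 17.32 = 0.03307 mg/L.
After input B: C = (17.32·0.03307 + 0.37·1.16) / 17.69 = 0.05664 mg/L.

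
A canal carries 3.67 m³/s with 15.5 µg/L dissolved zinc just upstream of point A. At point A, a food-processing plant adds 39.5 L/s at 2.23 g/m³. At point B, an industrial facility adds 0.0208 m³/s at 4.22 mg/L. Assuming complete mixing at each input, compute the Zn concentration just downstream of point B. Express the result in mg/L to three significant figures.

15.5 µg/L = 0.0155 mg/L.
39.5 L/s = 0.0395 m³/s.
After input A: C = (3.67·0.0155 + 0.0395·2.23) / 3.709 = 0.03908 mg/L.
After input B: C = (3.709·0.03908 + 0.0208·4.22) / 3.73 = 0.06239 mg/L.

0.0624 mg/L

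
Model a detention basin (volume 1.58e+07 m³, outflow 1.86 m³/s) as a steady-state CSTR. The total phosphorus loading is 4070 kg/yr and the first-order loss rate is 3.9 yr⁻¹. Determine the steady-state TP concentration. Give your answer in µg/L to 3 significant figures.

Outflow Q = 1.86 m³/s × 3.156e+07 s/yr = 5.87e+07 m³/yr.
Steady-state CSTR mass balance: W = Q·C + k·V·C, so C = W/(Q + kV).
Q + kV = 5.87e+07 + 3.9·1.58e+07 = 1.203e+08 m³/yr.
C = 4070/1.203e+08 = 3.383e-05 kg/m³ = 0.03383 mg/L = 33.83 µg/L.

33.8 µg/L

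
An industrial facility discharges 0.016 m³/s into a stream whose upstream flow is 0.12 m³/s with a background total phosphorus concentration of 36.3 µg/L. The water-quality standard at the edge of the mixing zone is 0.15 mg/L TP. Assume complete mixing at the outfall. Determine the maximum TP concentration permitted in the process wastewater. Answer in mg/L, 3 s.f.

36.3 µg/L = 0.0363 mg/L.
Mass balance: 0.15·0.136 = 0.016·Cₑ + 0.12·0.0363.
Cₑ = (0.0204 − 0.004356) / 0.016 = 1.003 mg/L.

1.00 mg/L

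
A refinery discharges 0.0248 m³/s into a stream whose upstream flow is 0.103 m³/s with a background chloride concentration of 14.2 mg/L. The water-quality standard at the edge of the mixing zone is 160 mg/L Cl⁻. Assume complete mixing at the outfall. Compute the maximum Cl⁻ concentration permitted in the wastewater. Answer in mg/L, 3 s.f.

Mass balance: 160·0.1278 = 0.0248·Cₑ + 0.103·14.2.
Cₑ = (20.45 − 1.463) / 0.0248 = 765.5 mg/L.

766 mg/L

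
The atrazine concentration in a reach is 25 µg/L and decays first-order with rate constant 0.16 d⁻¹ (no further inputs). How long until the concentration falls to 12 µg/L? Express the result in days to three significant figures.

4.59 d

t = ln(C₀/C)/k = ln(25/12)/0.16 = 0.734/0.16 = 4.587 d.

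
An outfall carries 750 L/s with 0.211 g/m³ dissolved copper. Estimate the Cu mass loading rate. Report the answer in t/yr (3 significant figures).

750 L/s = 0.75 m³/s.
Mass flux = Q·C = 0.75 m³/s × 0.211 g/m³ = 0.1583 g/s.
= 0.1583 g/s × 31.56 = 4.994 t/yr.

4.99 t/yr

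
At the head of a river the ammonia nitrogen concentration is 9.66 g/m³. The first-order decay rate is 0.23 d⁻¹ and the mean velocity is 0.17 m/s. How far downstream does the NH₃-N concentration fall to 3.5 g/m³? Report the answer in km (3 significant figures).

64.8 km

From C = C₀·e^(−kt), t = ln(C₀/C)/k = ln(9.66/3.5)/0.23 = 1.015/0.23 = 4.414 d.
Distance = v·t = 0.17 m/s × 3.814e+05 s = 6.483e+04 m = 64.83 km.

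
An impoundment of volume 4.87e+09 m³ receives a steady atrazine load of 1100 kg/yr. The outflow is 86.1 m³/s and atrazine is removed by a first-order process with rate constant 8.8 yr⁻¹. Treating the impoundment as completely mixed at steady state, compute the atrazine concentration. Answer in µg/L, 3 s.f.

0.0241 µg/L

Outflow Q = 86.1 m³/s × 3.156e+07 s/yr = 2.717e+09 m³/yr.
Steady-state CSTR mass balance: W = Q·C + k·V·C, so C = W/(Q + kV).
Q + kV = 2.717e+09 + 8.8·4.87e+09 = 4.557e+10 m³/yr.
C = 1100/4.557e+10 = 2.414e-08 kg/m³ = 2.414e-05 mg/L = 0.02414 µg/L.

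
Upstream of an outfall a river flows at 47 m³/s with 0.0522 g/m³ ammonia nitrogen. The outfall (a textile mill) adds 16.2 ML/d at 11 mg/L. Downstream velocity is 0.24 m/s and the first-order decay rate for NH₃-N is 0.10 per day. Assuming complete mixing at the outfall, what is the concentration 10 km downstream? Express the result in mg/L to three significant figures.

16.2 ML/d = 0.1875 m³/s.
After complete mixing, C₀ = (0.1875·11 + 47·0.0522) / 47.19 = 0.0957 mg/L.
Travel time t = 1e+04 m / 0.24 m/s = 4.167e+04 s = 0.4823 d.
C = 0.0957·exp(−0.10·0.4823) = 0.0957·0.9529 = 0.0912 mg/L.

0.0912 mg/L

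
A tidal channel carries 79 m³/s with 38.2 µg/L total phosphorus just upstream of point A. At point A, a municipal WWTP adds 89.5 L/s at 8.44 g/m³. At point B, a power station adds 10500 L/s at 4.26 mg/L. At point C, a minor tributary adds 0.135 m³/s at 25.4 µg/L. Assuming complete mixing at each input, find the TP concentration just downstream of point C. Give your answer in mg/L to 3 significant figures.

0.541 mg/L

38.2 µg/L = 0.0382 mg/L.
89.5 L/s = 0.0895 m³/s.
After input A: C = (79·0.0382 + 0.0895·8.44) / 79.09 = 0.04771 mg/L.
10500 L/s = 10.5 m³/s.
After input B: C = (79.09·0.04771 + 10.5·4.26) / 89.59 = 0.5414 mg/L.
25.4 µg/L = 0.0254 mg/L.
After input C: C = (89.59·0.5414 + 0.135·0.0254) / 89.72 = 0.5406 mg/L.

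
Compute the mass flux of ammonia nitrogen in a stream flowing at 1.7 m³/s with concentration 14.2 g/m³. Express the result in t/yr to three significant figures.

Mass flux = Q·C = 1.7 m³/s × 14.2 g/m³ = 24.14 g/s.
= 24.14 g/s × 31.56 = 761.8 t/yr.

762 t/yr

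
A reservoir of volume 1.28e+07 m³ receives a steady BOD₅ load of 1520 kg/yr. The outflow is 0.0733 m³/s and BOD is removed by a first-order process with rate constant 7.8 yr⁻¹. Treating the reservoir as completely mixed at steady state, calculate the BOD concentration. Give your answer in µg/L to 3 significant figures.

14.9 µg/L

Outflow Q = 0.0733 m³/s × 3.156e+07 s/yr = 2.313e+06 m³/yr.
Steady-state CSTR mass balance: W = Q·C + k·V·C, so C = W/(Q + kV).
Q + kV = 2.313e+06 + 7.8·1.28e+07 = 1.022e+08 m³/yr.
C = 1520/1.022e+08 = 1.488e-05 kg/m³ = 0.01488 mg/L = 14.88 µg/L.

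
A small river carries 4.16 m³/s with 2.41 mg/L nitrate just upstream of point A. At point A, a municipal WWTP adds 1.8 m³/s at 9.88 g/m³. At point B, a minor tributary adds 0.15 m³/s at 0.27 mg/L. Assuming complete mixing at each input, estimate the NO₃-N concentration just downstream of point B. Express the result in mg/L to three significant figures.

4.56 mg/L

After input A: C = (4.16·2.41 + 1.8·9.88) / 5.96 = 4.666 mg/L.
After input B: C = (5.96·4.666 + 0.15·0.27) / 6.11 = 4.558 mg/L.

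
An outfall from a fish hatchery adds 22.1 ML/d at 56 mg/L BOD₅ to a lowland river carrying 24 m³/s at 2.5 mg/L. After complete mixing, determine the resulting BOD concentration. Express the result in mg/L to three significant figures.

22.1 ML/d = 0.2558 m³/s.
By mass balance at complete mixing, C = (0.2558·56 + 24·2.5) / (0.2558 + 24) = 74.32/24.26 = 3.064 mg/L.

3.06 mg/L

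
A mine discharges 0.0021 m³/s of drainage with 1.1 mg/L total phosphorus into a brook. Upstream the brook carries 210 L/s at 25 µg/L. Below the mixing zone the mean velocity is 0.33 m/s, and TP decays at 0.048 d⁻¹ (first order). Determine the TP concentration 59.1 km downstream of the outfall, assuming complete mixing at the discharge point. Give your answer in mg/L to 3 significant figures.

0.0323 mg/L

210 L/s = 0.21 m³/s.
25 µg/L = 0.025 mg/L.
After complete mixing, C₀ = (0.0021·1.1 + 0.21·0.025) / 0.2121 = 0.03564 mg/L.
Travel time t = 5.91e+04 m / 0.33 m/s = 1.791e+05 s = 2.073 d.
C = 0.03564·exp(−0.048·2.073) = 0.03564·0.9053 = 0.03227 mg/L.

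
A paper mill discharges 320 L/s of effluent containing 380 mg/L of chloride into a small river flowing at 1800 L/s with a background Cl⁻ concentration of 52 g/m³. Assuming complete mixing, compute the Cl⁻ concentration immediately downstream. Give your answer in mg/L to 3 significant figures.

320 L/s = 0.32 m³/s.
1800 L/s = 1.8 m³/s.
Conservation of mass across the mixing zone: C = (0.32·380 + 1.8·52) / (0.32 + 1.8) = 215.2/2.12 = 101.5 mg/L.

102 mg/L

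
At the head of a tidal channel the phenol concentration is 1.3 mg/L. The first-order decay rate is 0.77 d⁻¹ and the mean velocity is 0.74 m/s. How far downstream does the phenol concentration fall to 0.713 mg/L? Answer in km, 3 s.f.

49.9 km

From C = C₀·e^(−kt), t = ln(C₀/C)/k = ln(1.3/0.713)/0.77 = 0.6006/0.77 = 0.78 d.
Distance = v·t = 0.74 m/s × 6.74e+04 s = 4.987e+04 m = 49.87 km.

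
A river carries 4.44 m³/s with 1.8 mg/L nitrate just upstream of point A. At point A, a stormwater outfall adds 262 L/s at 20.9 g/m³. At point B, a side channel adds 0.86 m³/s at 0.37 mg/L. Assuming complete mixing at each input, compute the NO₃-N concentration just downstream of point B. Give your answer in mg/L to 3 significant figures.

262 L/s = 0.262 m³/s.
After input A: C = (4.44·1.8 + 0.262·20.9) / 4.702 = 2.864 mg/L.
After input B: C = (4.702·2.864 + 0.86·0.37) / 5.562 = 2.479 mg/L.

2.48 mg/L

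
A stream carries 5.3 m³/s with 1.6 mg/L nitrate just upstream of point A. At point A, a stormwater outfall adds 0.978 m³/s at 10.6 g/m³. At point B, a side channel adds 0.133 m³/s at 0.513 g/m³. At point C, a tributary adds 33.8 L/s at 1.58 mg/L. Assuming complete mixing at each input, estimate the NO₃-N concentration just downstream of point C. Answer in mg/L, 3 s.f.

2.94 mg/L

After input A: C = (5.3·1.6 + 0.978·10.6) / 6.278 = 3.002 mg/L.
After input B: C = (6.278·3.002 + 0.133·0.513) / 6.411 = 2.95 mg/L.
33.8 L/s = 0.0338 m³/s.
After input C: C = (6.411·2.95 + 0.0338·1.58) / 6.445 = 2.943 mg/L.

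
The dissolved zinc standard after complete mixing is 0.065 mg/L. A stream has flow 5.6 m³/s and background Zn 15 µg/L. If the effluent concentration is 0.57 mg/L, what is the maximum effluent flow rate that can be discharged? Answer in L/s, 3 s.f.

15 µg/L = 0.015 mg/L.
Mass balance at complete mixing: C_std·(Q_w + Q_r) = Q_w·C_e + Q_r·C_b.
Rearranging, Q_w = Q_r·(C_std − C_b)/(C_e − C_std) = 5.6·(0.065 − 0.015) / (0.57 − 0.065) = 0.5545 m³/s.
= 554.5 L/s.

554 L/s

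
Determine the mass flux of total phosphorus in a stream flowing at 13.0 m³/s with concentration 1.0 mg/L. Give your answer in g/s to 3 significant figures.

13.0 g/s

Mass flux = Q·C = 13 m³/s × 1 g/m³ = 13 g/s.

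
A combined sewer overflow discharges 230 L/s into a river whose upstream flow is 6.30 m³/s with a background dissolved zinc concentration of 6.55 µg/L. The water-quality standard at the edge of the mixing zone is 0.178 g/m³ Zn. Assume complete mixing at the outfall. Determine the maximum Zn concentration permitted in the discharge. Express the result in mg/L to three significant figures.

230 L/s = 0.23 m³/s.
6.55 µg/L = 0.00655 mg/L.
Mass balance: 0.178·6.53 = 0.23·Cₑ + 6.3·0.00655.
Cₑ = (1.162 − 0.04127) / 0.23 = 4.874 mg/L.

4.87 mg/L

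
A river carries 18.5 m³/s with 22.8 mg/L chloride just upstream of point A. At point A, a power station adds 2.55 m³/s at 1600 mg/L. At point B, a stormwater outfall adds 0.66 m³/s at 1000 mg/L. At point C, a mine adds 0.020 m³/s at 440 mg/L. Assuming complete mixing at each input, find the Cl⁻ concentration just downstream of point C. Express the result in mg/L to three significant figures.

After input A: C = (18.5·22.8 + 2.55·1600) / 21.05 = 213.9 mg/L.
After input B: C = (21.05·213.9 + 0.66·1000) / 21.71 = 237.8 mg/L.
After input C: C = (21.71·237.8 + 0.02·440) / 21.73 = 237.9 mg/L.

238 mg/L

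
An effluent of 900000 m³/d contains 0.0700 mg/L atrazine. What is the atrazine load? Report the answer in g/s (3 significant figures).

900000 m³/d = 10.42 m³/s.
Mass flux = Q·C = 10.42 m³/s × 0.07 g/m³ = 0.7292 g/s.

0.729 g/s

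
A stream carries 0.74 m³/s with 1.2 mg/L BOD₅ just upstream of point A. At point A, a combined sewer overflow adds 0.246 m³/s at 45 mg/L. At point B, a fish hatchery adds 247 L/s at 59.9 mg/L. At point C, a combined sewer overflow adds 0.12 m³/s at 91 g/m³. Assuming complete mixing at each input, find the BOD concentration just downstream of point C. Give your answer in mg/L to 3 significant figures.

27.8 mg/L

After input A: C = (0.74·1.2 + 0.246·45) / 0.986 = 12.13 mg/L.
247 L/s = 0.247 m³/s.
After input B: C = (0.986·12.13 + 0.247·59.9) / 1.233 = 21.7 mg/L.
After input C: C = (1.233·21.7 + 0.12·91) / 1.353 = 27.84 mg/L.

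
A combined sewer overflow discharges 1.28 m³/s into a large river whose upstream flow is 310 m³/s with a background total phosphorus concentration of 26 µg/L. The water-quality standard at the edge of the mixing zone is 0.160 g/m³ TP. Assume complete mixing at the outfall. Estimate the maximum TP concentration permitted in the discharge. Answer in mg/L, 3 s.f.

32.6 mg/L

26 µg/L = 0.026 mg/L.
Mass balance: 0.16·311.3 = 1.28·Cₑ + 310·0.026.
Cₑ = (49.8 − 8.06) / 1.28 = 32.61 mg/L.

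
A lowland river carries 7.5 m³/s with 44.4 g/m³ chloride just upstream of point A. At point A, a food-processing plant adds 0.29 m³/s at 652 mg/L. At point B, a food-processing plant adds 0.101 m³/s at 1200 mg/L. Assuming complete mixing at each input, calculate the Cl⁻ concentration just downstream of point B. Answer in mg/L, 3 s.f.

After input A: C = (7.5·44.4 + 0.29·652) / 7.79 = 67.02 mg/L.
After input B: C = (7.79·67.02 + 0.101·1200) / 7.891 = 81.52 mg/L.

81.5 mg/L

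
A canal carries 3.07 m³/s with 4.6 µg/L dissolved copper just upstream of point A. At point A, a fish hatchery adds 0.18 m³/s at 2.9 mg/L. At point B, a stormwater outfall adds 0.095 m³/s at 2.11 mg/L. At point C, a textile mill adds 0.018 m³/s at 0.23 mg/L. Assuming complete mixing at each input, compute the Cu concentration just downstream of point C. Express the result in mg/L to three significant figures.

0.220 mg/L

4.6 µg/L = 0.0046 mg/L.
After input A: C = (3.07·0.0046 + 0.18·2.9) / 3.25 = 0.165 mg/L.
After input B: C = (3.25·0.165 + 0.095·2.11) / 3.345 = 0.2202 mg/L.
After input C: C = (3.345·0.2202 + 0.018·0.23) / 3.363 = 0.2203 mg/L.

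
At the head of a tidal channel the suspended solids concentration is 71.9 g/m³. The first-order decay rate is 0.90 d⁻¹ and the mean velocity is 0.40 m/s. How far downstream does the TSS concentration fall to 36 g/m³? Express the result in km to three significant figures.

From C = C₀·e^(−kt), t = ln(C₀/C)/k = ln(71.9/36)/0.90 = 0.6918/0.90 = 0.7686 d.
Distance = v·t = 0.40 m/s × 6.641e+04 s = 2.656e+04 m = 26.56 km.

26.6 km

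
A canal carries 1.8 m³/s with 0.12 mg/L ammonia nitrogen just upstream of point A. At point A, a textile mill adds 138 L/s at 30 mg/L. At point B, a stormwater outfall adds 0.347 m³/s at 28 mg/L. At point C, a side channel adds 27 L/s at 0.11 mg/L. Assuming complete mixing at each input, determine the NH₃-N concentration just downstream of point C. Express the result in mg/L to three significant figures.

6.09 mg/L

138 L/s = 0.138 m³/s.
After input A: C = (1.8·0.12 + 0.138·30) / 1.938 = 2.248 mg/L.
After input B: C = (1.938·2.248 + 0.347·28) / 2.285 = 6.158 mg/L.
27 L/s = 0.027 m³/s.
After input C: C = (2.285·6.158 + 0.027·0.11) / 2.312 = 6.088 mg/L.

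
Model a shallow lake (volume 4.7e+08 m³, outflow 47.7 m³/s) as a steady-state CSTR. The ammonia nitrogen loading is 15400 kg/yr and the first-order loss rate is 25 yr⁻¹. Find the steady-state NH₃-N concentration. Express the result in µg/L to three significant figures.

Outflow Q = 47.7 m³/s × 3.156e+07 s/yr = 1.505e+09 m³/yr.
Steady-state CSTR mass balance: W = Q·C + k·V·C, so C = W/(Q + kV).
Q + kV = 1.505e+09 + 25·4.7e+08 = 1.326e+10 m³/yr.
C = 15400/1.326e+10 = 1.162e-06 kg/m³ = 0.001162 mg/L = 1.162 µg/L.

1.16 µg/L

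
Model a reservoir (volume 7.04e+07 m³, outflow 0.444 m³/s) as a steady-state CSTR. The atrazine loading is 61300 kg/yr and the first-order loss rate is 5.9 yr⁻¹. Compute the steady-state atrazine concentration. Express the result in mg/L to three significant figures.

Outflow Q = 0.444 m³/s × 3.156e+07 s/yr = 1.401e+07 m³/yr.
Steady-state CSTR mass balance: W = Q·C + k·V·C, so C = W/(Q + kV).
Q + kV = 1.401e+07 + 5.9·7.04e+07 = 4.294e+08 m³/yr.
C = 61300/4.294e+08 = 0.0001428 kg/m³ = 0.1428 mg/L.

0.143 mg/L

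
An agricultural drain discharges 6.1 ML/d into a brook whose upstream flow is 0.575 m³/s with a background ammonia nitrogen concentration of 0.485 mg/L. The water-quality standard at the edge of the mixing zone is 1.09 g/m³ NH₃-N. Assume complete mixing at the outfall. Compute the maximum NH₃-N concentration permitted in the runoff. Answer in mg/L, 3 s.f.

6.02 mg/L

6.1 ML/d = 0.0706 m³/s.
Mass balance: 1.09·0.6456 = 0.0706·Cₑ + 0.575·0.485.
Cₑ = (0.7037 − 0.2789) / 0.0706 = 6.017 mg/L.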